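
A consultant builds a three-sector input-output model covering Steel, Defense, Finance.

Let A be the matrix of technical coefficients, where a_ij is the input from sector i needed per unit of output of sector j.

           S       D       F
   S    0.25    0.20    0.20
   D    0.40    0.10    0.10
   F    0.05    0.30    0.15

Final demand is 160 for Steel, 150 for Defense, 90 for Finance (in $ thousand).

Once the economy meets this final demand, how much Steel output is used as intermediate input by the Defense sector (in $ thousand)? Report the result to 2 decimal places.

I − A =
  [   0.75    -0.20    -0.20]
  [  -0.40     0.90    -0.10]
  [  -0.05    -0.30     0.85]
Cofactors of I−A, C_ij = (−1)^(i+j)·(minor ij) (rows/columns in the sector order above):
  C_11 = (0.90)(0.85) − (-0.10)(-0.30) = 0.7350
  C_12 = −[(-0.40)(0.85) − (-0.10)(-0.05)] = 0.3450
  C_13 = (-0.40)(-0.30) − (0.90)(-0.05) = 0.1650
  C_21 = −[(-0.20)(0.85) − (-0.20)(-0.30)] = 0.2300
  C_22 = (0.75)(0.85) − (-0.20)(-0.05) = 0.6275
  C_23 = −[(0.75)(-0.30) − (-0.20)(-0.05)] = 0.2350
  C_31 = (-0.20)(-0.10) − (-0.20)(0.90) = 0.2000
  C_32 = −[(0.75)(-0.10) − (-0.20)(-0.40)] = 0.1550
  C_33 = (0.75)(0.90) − (-0.20)(-0.40) = 0.5950
det(I−A) = Σ_j (I−A)_1j·C_1j = (0.75)(0.7350) + (-0.20)(0.3450) + (-0.20)(0.1650) = 0.44925
adj(I−A) = Cᵀ =
  [ 0.7350   0.2300   0.2000]
  [ 0.3450   0.6275   0.1550]
  [ 0.1650   0.2350   0.5950]
(I − A)⁻¹ = adj(I−A) / det(I−A) ≈
  [   1.6361     0.5120     0.4452]
  [   0.7679     1.3968     0.3450]
  [   0.3673     0.5231     1.3244]
First solve x = (I − A)⁻¹ d = adj(I−A)·d / det(I−A); in particular x_D = (0.3450·160 + 0.6275·150 + 0.1550·90) / 0.44925 = 163.275 / 0.44925 ≈ 363.4391.
Intermediate flow from S to D: z_SD = a_SD · x_D = 0.20 × 163.275 / 0.44925 = 32.655 / 0.44925 ≈ 72.69.

z_SD = 72.69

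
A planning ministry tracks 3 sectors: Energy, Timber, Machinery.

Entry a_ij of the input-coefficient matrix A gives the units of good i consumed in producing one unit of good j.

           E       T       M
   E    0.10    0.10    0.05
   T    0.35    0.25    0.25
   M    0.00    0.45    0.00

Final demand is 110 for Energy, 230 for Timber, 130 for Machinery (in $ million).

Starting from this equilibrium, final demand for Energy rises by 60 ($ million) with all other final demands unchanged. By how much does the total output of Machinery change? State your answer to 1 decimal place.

I − A =
  [   0.90    -0.10    -0.05]
  [  -0.35     0.75    -0.25]
  [   0.00    -0.45     1.00]
Cofactors of I−A, C_ij = (−1)^(i+j)·(minor ij) (rows/columns in the sector order above):
  C_11 = (0.75)(1.00) − (-0.25)(-0.45) = 0.6375
  C_12 = −[(-0.35)(1.00) − (-0.25)(0.00)] = 0.3500
  C_13 = (-0.35)(-0.45) − (0.75)(0.00) = 0.1575
  C_21 = −[(-0.10)(1.00) − (-0.05)(-0.45)] = 0.1225
  C_22 = (0.90)(1.00) − (-0.05)(0.00) = 0.9000
  C_23 = −[(0.90)(-0.45) − (-0.10)(0.00)] = 0.4050
  C_31 = (-0.10)(-0.25) − (-0.05)(0.75) = 0.0625
  C_32 = −[(0.90)(-0.25) − (-0.05)(-0.35)] = 0.2425
  C_33 = (0.90)(0.75) − (-0.10)(-0.35) = 0.6400
det(I−A) = Σ_j (I−A)_1j·C_1j = (0.90)(0.6375) + (-0.10)(0.3500) + (-0.05)(0.1575) = 0.530875
adj(I−A) = Cᵀ =
  [ 0.6375   0.1225   0.0625]
  [ 0.3500   0.9000   0.2425]
  [ 0.1575   0.4050   0.6400]
(I − A)⁻¹ = adj(I−A) / det(I−A) ≈
  [   1.2008     0.2308     0.1177]
  [   0.6593     1.6953     0.4568]
  [   0.2967     0.7629     1.2056]
Δx = (I − A)⁻¹ Δd with Δd having +60 in the Energy component and 0 elsewhere.
So Δx_M = L_ME · (+60), where L_ME = adj(I−A)_ME / det(I−A) = 0.1575 / 0.530875.
Δx_M = 0.1575 × (+60) / 0.530875 = 9.45 / 0.530875 ≈ 17.8.

Δx_M = 17.8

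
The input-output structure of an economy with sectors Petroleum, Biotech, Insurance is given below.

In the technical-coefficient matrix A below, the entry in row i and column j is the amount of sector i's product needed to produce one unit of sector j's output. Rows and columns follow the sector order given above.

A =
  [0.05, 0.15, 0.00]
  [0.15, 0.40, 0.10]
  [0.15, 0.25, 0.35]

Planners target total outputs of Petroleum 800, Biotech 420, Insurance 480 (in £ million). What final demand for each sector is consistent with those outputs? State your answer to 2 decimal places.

I − A =
  [   0.95    -0.15     0.00]
  [  -0.15     0.60    -0.10]
  [  -0.15    -0.25     0.65]
d = (I − A) x:
  d_1 = (+0.95)·800 + (-0.15)·420 + (+0.00)·480 = 697.00
  d_2 = (-0.15)·800 + (+0.60)·420 + (-0.10)·480 = 84.00
  d_3 = (-0.15)·800 + (-0.25)·420 + (+0.65)·480 = 87.00

d_1 = 697.00, d_2 = 84.00, d_3 = 87.00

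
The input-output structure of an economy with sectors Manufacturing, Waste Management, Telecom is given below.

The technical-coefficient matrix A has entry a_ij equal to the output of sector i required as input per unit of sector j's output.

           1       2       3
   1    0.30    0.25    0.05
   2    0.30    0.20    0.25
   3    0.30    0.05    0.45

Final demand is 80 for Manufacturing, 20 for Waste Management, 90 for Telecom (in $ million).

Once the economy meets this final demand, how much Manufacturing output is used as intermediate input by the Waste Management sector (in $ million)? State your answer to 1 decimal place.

I − A =
  [   0.70    -0.25    -0.05]
  [  -0.30     0.80    -0.25]
  [  -0.30    -0.05     0.55]
Cofactors of I−A, C_ij = (−1)^(i+j)·(minor ij) (rows/columns in the sector order above):
  C_11 = (0.80)(0.55) − (-0.25)(-0.05) = 0.4275
  C_12 = −[(-0.30)(0.55) − (-0.25)(-0.30)] = 0.2400
  C_13 = (-0.30)(-0.05) − (0.80)(-0.30) = 0.2550
  C_21 = −[(-0.25)(0.55) − (-0.05)(-0.05)] = 0.1400
  C_22 = (0.70)(0.55) − (-0.05)(-0.30) = 0.3700
  C_23 = −[(0.70)(-0.05) − (-0.25)(-0.30)] = 0.1100
  C_31 = (-0.25)(-0.25) − (-0.05)(0.80) = 0.1025
  C_32 = −[(0.70)(-0.25) − (-0.05)(-0.30)] = 0.1900
  C_33 = (0.70)(0.80) − (-0.25)(-0.30) = 0.4850
det(I−A) = Σ_j (I−A)_1j·C_1j = (0.70)(0.4275) + (-0.25)(0.2400) + (-0.05)(0.2550) = 0.2265
adj(I−A) = Cᵀ =
  [ 0.4275   0.1400   0.1025]
  [ 0.2400   0.3700   0.1900]
  [ 0.2550   0.1100   0.4850]
(I − A)⁻¹ = adj(I−A) / det(I−A) ≈
  [   1.8874     0.6181     0.4525]
  [   1.0596     1.6336     0.8389]
  [   1.1258     0.4857     2.1413]
First solve x = (I − A)⁻¹ d = adj(I−A)·d / det(I−A); in particular x_2 = (0.2400·80 + 0.3700·20 + 0.1900·90) / 0.2265 = 43.70 / 0.2265 ≈ 192.936.
Intermediate flow from 1 to 2: z_12 = a_12 · x_2 = 0.25 × 43.70 / 0.2265 = 10.925 / 0.2265 ≈ 48.2.

z_12 = 48.2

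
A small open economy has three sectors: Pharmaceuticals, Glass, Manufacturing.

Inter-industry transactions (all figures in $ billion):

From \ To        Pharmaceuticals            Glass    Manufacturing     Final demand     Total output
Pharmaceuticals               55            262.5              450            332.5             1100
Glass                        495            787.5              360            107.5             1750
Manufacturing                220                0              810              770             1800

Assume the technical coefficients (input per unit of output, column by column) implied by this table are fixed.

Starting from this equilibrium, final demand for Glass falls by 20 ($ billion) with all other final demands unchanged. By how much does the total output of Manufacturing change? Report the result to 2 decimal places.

Δx_M = -2.77

Technical coefficients a_ij = z_ij / X_j:
  a_PP = 55/1100 = 0.05, a_GP = 495/1100 = 0.45, a_MP = 220/1100 = 0.20
  a_PG = 262.5/1750 = 0.15, a_GG = 787.5/1750 = 0.45, a_MG = 0/1750 = 0.00
  a_PM = 450/1800 = 0.25, a_GM = 360/1800 = 0.20, a_MM = 810/1800 = 0.45
I − A =
  [   0.95    -0.15    -0.25]
  [  -0.45     0.55    -0.20]
  [  -0.20     0.00     0.55]
Cofactors of I−A, C_ij = (−1)^(i+j)·(minor ij) (rows/columns in the sector order above):
  C_11 = (0.55)(0.55) − (-0.20)(0.00) = 0.3025
  C_12 = −[(-0.45)(0.55) − (-0.20)(-0.20)] = 0.2875
  C_13 = (-0.45)(0.00) − (0.55)(-0.20) = 0.1100
  C_21 = −[(-0.15)(0.55) − (-0.25)(0.00)] = 0.0825
  C_22 = (0.95)(0.55) − (-0.25)(-0.20) = 0.4725
  C_23 = −[(0.95)(0.00) − (-0.15)(-0.20)] = 0.0300
  C_31 = (-0.15)(-0.20) − (-0.25)(0.55) = 0.1675
  C_32 = −[(0.95)(-0.20) − (-0.25)(-0.45)] = 0.3025
  C_33 = (0.95)(0.55) − (-0.15)(-0.45) = 0.4550
det(I−A) = Σ_j (I−A)_1j·C_1j = (0.95)(0.3025) + (-0.15)(0.2875) + (-0.25)(0.1100) = 0.21675
adj(I−A) = Cᵀ =
  [ 0.3025   0.0825   0.1675]
  [ 0.2875   0.4725   0.3025]
  [ 0.1100   0.0300   0.4550]
(I − A)⁻¹ = adj(I−A) / det(I−A) ≈
  [   1.3956     0.3806     0.7728]
  [   1.3264     2.1799     1.3956]
  [   0.5075     0.1384     2.0992]
Δx = (I − A)⁻¹ Δd with Δd having -20 in the Glass component and 0 elsewhere.
So Δx_M = L_MG · (-20), where L_MG = adj(I−A)_MG / det(I−A) = 0.0300 / 0.21675.
Δx_M = 0.0300 × (-20) / 0.21675 = -0.60 / 0.21675 ≈ -2.77.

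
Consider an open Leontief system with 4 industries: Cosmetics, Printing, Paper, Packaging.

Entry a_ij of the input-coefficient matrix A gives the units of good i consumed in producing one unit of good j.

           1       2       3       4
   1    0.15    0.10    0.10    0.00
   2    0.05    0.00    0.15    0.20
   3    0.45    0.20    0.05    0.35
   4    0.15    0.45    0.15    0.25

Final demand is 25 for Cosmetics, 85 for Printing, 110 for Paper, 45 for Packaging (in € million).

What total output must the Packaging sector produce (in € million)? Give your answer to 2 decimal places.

x_4 = 240.97

I − A =
  [   0.85    -0.10    -0.10     0.00]
  [  -0.05     1.00    -0.15    -0.20]
  [  -0.45    -0.20     0.95    -0.35]
  [  -0.15    -0.45    -0.15     0.75]
Compute the cofactors C_ij = (−1)^(i+j)·(3×3 minor ij) of I−A; the adjugate is their transpose:
adj(I−A) = Cᵀ =
  [ 0.522375   0.096750   0.080250   0.063250]
  [ 0.133500   0.522000   0.127875   0.198875]
  [ 0.370875   0.300375   0.554250   0.338750]
  [ 0.258750   0.392625   0.203625   0.724500]
det(I−A) = Σ_j (I−A)_1j·C_1j = (0.85)(0.522375) + (-0.10)(0.133500) + (-0.10)(0.370875) + (0.00)(0.258750) = 0.39358125
(I − A)⁻¹ = adj(I−A) / det(I−A) ≈
  [   1.3272     0.2458     0.2039     0.1607]
  [   0.3392     1.3263     0.3249     0.5053]
  [   0.9423     0.7632     1.4082     0.8607]
  [   0.6574     0.9976     0.5174     1.8408]
x = (I − A)⁻¹ d = adj(I−A)·d / det(I−A), with det(I−A) = 0.39358125:
  x_1 = (0.522375·25 + 0.096750·85 + 0.080250·110 + 0.063250·45) / 0.39358125 = 32.956875 / 0.39358125 ≈ 83.74
  x_2 = (0.133500·25 + 0.522000·85 + 0.127875·110 + 0.198875·45) / 0.39358125 = 70.723125 / 0.39358125 ≈ 179.69
  x_3 = (0.370875·25 + 0.300375·85 + 0.554250·110 + 0.338750·45) / 0.39358125 = 111.015 / 0.39358125 ≈ 282.06
  x_4 = (0.258750·25 + 0.392625·85 + 0.203625·110 + 0.724500·45) / 0.39358125 = 94.843125 / 0.39358125 ≈ 240.97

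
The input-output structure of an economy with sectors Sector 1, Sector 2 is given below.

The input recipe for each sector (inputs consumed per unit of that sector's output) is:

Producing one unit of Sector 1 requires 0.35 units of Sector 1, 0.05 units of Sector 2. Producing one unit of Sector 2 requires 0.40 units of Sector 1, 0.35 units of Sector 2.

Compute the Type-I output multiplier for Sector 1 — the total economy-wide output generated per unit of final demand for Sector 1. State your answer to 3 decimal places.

I − A =
  [   0.65    -0.40]
  [  -0.05     0.65]
det(I−A) = (0.65)(0.65) − (-0.40)(-0.05) = 0.4025
adj(I−A) = [[0.65, 0.40], [0.05, 0.65]]
(I − A)⁻¹ = adj(I−A) / det(I−A) ≈
  [   1.6149     0.9938]
  [   0.1242     1.6149]
The output multiplier for sector j is the column-j sum of the Leontief inverse (I − A)⁻¹ = adj(I−A) / det(I−A).
Column 1 of adj(I−A): (0.65, 0.05); det(I−A) = 0.4025.
m_1 = (0.65 + 0.05) / 0.4025 = 0.70 / 0.4025 ≈ 1.739.

m_1 = 1.739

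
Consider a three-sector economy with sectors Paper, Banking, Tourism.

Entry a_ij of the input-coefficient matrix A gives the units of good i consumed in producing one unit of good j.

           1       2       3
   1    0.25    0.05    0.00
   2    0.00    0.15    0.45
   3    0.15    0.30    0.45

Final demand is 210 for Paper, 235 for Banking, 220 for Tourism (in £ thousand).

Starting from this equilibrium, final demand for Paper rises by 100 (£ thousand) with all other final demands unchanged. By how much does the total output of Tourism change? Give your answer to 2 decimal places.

Δx_3 = 51.83

I − A =
  [   0.75    -0.05     0.00]
  [   0.00     0.85    -0.45]
  [  -0.15    -0.30     0.55]
Cofactors of I−A, C_ij = (−1)^(i+j)·(minor ij) (rows/columns in the sector order above):
  C_11 = (0.85)(0.55) − (-0.45)(-0.30) = 0.3325
  C_12 = −[(0.00)(0.55) − (-0.45)(-0.15)] = 0.0675
  C_13 = (0.00)(-0.30) − (0.85)(-0.15) = 0.1275
  C_21 = −[(-0.05)(0.55) − (0.00)(-0.30)] = 0.0275
  C_22 = (0.75)(0.55) − (0.00)(-0.15) = 0.4125
  C_23 = −[(0.75)(-0.30) − (-0.05)(-0.15)] = 0.2325
  C_31 = (-0.05)(-0.45) − (0.00)(0.85) = 0.0225
  C_32 = −[(0.75)(-0.45) − (0.00)(0.00)] = 0.3375
  C_33 = (0.75)(0.85) − (-0.05)(0.00) = 0.6375
det(I−A) = Σ_j (I−A)_1j·C_1j = (0.75)(0.3325) + (-0.05)(0.0675) + (0.00)(0.1275) = 0.2460
adj(I−A) = Cᵀ =
  [ 0.3325   0.0275   0.0225]
  [ 0.0675   0.4125   0.3375]
  [ 0.1275   0.2325   0.6375]
(I − A)⁻¹ = adj(I−A) / det(I−A) ≈
  [   1.3516     0.1118     0.0915]
  [   0.2744     1.6768     1.3720]
  [   0.5183     0.9451     2.5915]
Δx = (I − A)⁻¹ Δd with Δd having +100 in the Paper component and 0 elsewhere.
So Δx_3 = L_31 · (+100), where L_31 = adj(I−A)_31 / det(I−A) = 0.1275 / 0.2460.
Δx_3 = 0.1275 × (+100) / 0.2460 = 12.75 / 0.2460 ≈ 51.83.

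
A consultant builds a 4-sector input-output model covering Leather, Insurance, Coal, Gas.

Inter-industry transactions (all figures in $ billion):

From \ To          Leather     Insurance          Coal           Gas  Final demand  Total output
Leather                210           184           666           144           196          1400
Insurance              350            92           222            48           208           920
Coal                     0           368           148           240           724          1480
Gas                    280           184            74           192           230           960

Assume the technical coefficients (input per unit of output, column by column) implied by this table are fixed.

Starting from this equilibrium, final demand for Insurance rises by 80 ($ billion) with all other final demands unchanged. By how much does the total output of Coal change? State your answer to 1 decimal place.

Δx_C = 70.8

Technical coefficients a_ij = z_ij / X_j:
  a_LL = 210/1400 = 0.15, a_IL = 350/1400 = 0.25, a_CL = 0/1400 = 0.00, a_GL = 280/1400 = 0.20
  a_LI = 184/920 = 0.20, a_II = 92/920 = 0.10, a_CI = 368/920 = 0.40, a_GI = 184/920 = 0.20
  a_LC = 666/1480 = 0.45, a_IC = 222/1480 = 0.15, a_CC = 148/1480 = 0.10, a_GC = 74/1480 = 0.05
  a_LG = 144/960 = 0.15, a_IG = 48/960 = 0.05, a_CG = 240/960 = 0.25, a_GG = 192/960 = 0.20
I − A =
  [   0.85    -0.20    -0.45    -0.15]
  [  -0.25     0.90    -0.15    -0.05]
  [   0.00    -0.40     0.90    -0.25]
  [  -0.20    -0.20    -0.05     0.80]
Compute the cofactors C_ij = (−1)^(i+j)·(3×3 minor ij) of I−A; the adjugate is their transpose:
adj(I−A) = Cᵀ =
  [ 0.571250   0.338000   0.355250   0.239250]
  [ 0.193375   0.551875   0.196000   0.132000]
  [ 0.141500   0.312500   0.527000   0.210750]
  [ 0.200000   0.242000   0.170750   0.547500]
det(I−A) = Σ_j (I−A)_1j·C_1j = (0.85)(0.571250) + (-0.20)(0.193375) + (-0.45)(0.141500) + (-0.15)(0.200000) = 0.3532125
(I − A)⁻¹ = adj(I−A) / det(I−A) ≈
  [   1.6173     0.9569     1.0058     0.6774]
  [   0.5475     1.5624     0.5549     0.3737]
  [   0.4006     0.8847     1.4920     0.5967]
  [   0.5662     0.6851     0.4834     1.5501]
Δx = (I − A)⁻¹ Δd with Δd having +80 in the Insurance component and 0 elsewhere.
So Δx_C = L_CI · (+80), where L_CI = adj(I−A)_CI / det(I−A) = 0.312500 / 0.3532125.
Δx_C = 0.312500 × (+80) / 0.3532125 = 25.00 / 0.3532125 ≈ 70.8.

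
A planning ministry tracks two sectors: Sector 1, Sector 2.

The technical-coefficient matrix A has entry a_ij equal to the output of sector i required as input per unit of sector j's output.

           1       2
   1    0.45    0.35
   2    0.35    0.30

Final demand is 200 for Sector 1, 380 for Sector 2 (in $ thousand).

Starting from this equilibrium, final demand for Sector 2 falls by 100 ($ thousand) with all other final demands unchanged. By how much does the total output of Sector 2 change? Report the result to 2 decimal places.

I − A =
  [   0.55    -0.35]
  [  -0.35     0.70]
det(I−A) = (0.55)(0.70) − (-0.35)(-0.35) = 0.2625
adj(I−A) = [[0.70, 0.35], [0.35, 0.55]]
(I − A)⁻¹ = adj(I−A) / det(I−A) ≈
  [   2.6667     1.3333]
  [   1.3333     2.0952]
Δx = (I − A)⁻¹ Δd with Δd having -100 in the Sector 2 component and 0 elsewhere.
So Δx_2 = L_22 · (-100), where L_22 = adj(I−A)_22 / det(I−A) = 0.55 / 0.2625.
Δx_2 = 0.55 × (-100) / 0.2625 = -55.00 / 0.2625 ≈ -209.52.

Δx_2 = -209.52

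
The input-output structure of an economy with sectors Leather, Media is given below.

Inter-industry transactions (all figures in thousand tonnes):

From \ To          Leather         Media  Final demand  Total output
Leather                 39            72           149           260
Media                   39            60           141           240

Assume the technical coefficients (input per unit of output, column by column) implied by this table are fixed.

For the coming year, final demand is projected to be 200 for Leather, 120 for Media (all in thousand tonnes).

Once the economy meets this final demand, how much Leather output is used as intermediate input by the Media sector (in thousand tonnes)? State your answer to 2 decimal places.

Technical coefficients a_ij = z_ij / X_j:
  a_11 = 39/260 = 0.15, a_21 = 39/260 = 0.15
  a_12 = 72/240 = 0.30, a_22 = 60/240 = 0.25
I − A =
  [   0.85    -0.30]
  [  -0.15     0.75]
det(I−A) = (0.85)(0.75) − (-0.30)(-0.15) = 0.5925
adj(I−A) = [[0.75, 0.30], [0.15, 0.85]]
(I − A)⁻¹ = adj(I−A) / det(I−A) ≈
  [   1.2658     0.5063]
  [   0.2532     1.4346]
First solve x = (I − A)⁻¹ d = adj(I−A)·d / det(I−A); in particular x_2 = (0.15·200 + 0.85·120) / 0.5925 = 132.00 / 0.5925 ≈ 222.7848.
Intermediate flow from 1 to 2: z_12 = a_12 · x_2 = 0.30 × 132.00 / 0.5925 = 39.60 / 0.5925 ≈ 66.84.

z_12 = 66.84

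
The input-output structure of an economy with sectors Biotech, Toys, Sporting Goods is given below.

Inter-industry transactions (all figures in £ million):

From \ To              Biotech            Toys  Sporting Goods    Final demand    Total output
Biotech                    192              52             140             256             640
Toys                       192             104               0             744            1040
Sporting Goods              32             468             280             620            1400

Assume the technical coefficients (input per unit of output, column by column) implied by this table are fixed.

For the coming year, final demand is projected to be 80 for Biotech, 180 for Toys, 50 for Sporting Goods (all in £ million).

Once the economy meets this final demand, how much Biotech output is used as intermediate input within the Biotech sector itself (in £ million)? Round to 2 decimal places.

z_11 = 48.99

Technical coefficients a_ij = z_ij / X_j:
  a_11 = 192/640 = 0.30, a_21 = 192/640 = 0.30, a_31 = 32/640 = 0.05
  a_12 = 52/1040 = 0.05, a_22 = 104/1040 = 0.10, a_32 = 468/1040 = 0.45
  a_13 = 140/1400 = 0.10, a_23 = 0/1400 = 0.00, a_33 = 280/1400 = 0.20
I − A =
  [   0.70    -0.05    -0.10]
  [  -0.30     0.90     0.00]
  [  -0.05    -0.45     0.80]
Cofactors of I−A, C_ij = (−1)^(i+j)·(minor ij) (rows/columns in the sector order above):
  C_11 = (0.90)(0.80) − (0.00)(-0.45) = 0.7200
  C_12 = −[(-0.30)(0.80) − (0.00)(-0.05)] = 0.2400
  C_13 = (-0.30)(-0.45) − (0.90)(-0.05) = 0.1800
  C_21 = −[(-0.05)(0.80) − (-0.10)(-0.45)] = 0.0850
  C_22 = (0.70)(0.80) − (-0.10)(-0.05) = 0.5550
  C_23 = −[(0.70)(-0.45) − (-0.05)(-0.05)] = 0.3175
  C_31 = (-0.05)(0.00) − (-0.10)(0.90) = 0.0900
  C_32 = −[(0.70)(0.00) − (-0.10)(-0.30)] = 0.0300
  C_33 = (0.70)(0.90) − (-0.05)(-0.30) = 0.6150
det(I−A) = Σ_j (I−A)_1j·C_1j = (0.70)(0.7200) + (-0.05)(0.2400) + (-0.10)(0.1800) = 0.4740
adj(I−A) = Cᵀ =
  [ 0.7200   0.0850   0.0900]
  [ 0.2400   0.5550   0.0300]
  [ 0.1800   0.3175   0.6150]
(I − A)⁻¹ = adj(I−A) / det(I−A) ≈
  [   1.5190     0.1793     0.1899]
  [   0.5063     1.1709     0.0633]
  [   0.3797     0.6698     1.2975]
First solve x = (I − A)⁻¹ d = adj(I−A)·d / det(I−A); in particular x_1 = (0.7200·80 + 0.0850·180 + 0.0900·50) / 0.4740 = 77.40 / 0.4740 ≈ 163.2911.
Intermediate flow from 1 to 1: z_11 = a_11 · x_1 = 0.30 × 77.40 / 0.4740 = 23.22 / 0.4740 ≈ 48.99.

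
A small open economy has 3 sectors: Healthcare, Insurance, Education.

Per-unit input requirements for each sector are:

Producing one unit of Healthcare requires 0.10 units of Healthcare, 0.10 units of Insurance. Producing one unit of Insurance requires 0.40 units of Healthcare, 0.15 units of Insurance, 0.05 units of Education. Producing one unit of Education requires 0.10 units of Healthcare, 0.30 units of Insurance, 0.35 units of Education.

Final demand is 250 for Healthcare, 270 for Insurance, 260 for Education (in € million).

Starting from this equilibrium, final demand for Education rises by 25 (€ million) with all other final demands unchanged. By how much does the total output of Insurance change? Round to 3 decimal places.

I − A =
  [   0.90    -0.40    -0.10]
  [  -0.10     0.85    -0.30]
  [   0.00    -0.05     0.65]
Cofactors of I−A, C_ij = (−1)^(i+j)·(minor ij) (rows/columns in the sector order above):
  C_11 = (0.85)(0.65) − (-0.30)(-0.05) = 0.5375
  C_12 = −[(-0.10)(0.65) − (-0.30)(0.00)] = 0.0650
  C_13 = (-0.10)(-0.05) − (0.85)(0.00) = 0.0050
  C_21 = −[(-0.40)(0.65) − (-0.10)(-0.05)] = 0.2650
  C_22 = (0.90)(0.65) − (-0.10)(0.00) = 0.5850
  C_23 = −[(0.90)(-0.05) − (-0.40)(0.00)] = 0.0450
  C_31 = (-0.40)(-0.30) − (-0.10)(0.85) = 0.2050
  C_32 = −[(0.90)(-0.30) − (-0.10)(-0.10)] = 0.2800
  C_33 = (0.90)(0.85) − (-0.40)(-0.10) = 0.7250
det(I−A) = Σ_j (I−A)_1j·C_1j = (0.90)(0.5375) + (-0.40)(0.0650) + (-0.10)(0.0050) = 0.45725
adj(I−A) = Cᵀ =
  [ 0.5375   0.2650   0.2050]
  [ 0.0650   0.5850   0.2800]
  [ 0.0050   0.0450   0.7250]
(I − A)⁻¹ = adj(I−A) / det(I−A) ≈
  [   1.1755     0.5796     0.4483]
  [   0.1422     1.2794     0.6124]
  [   0.0109     0.0984     1.5856]
Δx = (I − A)⁻¹ Δd with Δd having +25 in the Education component and 0 elsewhere.
So Δx_2 = L_23 · (+25), where L_23 = adj(I−A)_23 / det(I−A) = 0.2800 / 0.45725.
Δx_2 = 0.2800 × (+25) / 0.45725 = 7.00 / 0.45725 ≈ 15.309.

Δx_2 = 15.309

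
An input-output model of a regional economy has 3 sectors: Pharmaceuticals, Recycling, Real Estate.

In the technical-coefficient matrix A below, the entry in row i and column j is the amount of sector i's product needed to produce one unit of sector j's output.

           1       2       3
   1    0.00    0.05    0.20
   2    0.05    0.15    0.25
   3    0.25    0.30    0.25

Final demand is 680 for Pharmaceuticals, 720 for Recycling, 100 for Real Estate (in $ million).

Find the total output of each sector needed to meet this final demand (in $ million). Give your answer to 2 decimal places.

I − A =
  [   1.00    -0.05    -0.20]
  [  -0.05     0.85    -0.25]
  [  -0.25    -0.30     0.75]
Cofactors of I−A, C_ij = (−1)^(i+j)·(minor ij) (rows/columns in the sector order above):
  C_11 = (0.85)(0.75) − (-0.25)(-0.30) = 0.5625
  C_12 = −[(-0.05)(0.75) − (-0.25)(-0.25)] = 0.1000
  C_13 = (-0.05)(-0.30) − (0.85)(-0.25) = 0.2275
  C_21 = −[(-0.05)(0.75) − (-0.20)(-0.30)] = 0.0975
  C_22 = (1.00)(0.75) − (-0.20)(-0.25) = 0.7000
  C_23 = −[(1.00)(-0.30) − (-0.05)(-0.25)] = 0.3125
  C_31 = (-0.05)(-0.25) − (-0.20)(0.85) = 0.1825
  C_32 = −[(1.00)(-0.25) − (-0.20)(-0.05)] = 0.2600
  C_33 = (1.00)(0.85) − (-0.05)(-0.05) = 0.8475
det(I−A) = Σ_j (I−A)_1j·C_1j = (1.00)(0.5625) + (-0.05)(0.1000) + (-0.20)(0.2275) = 0.5120
adj(I−A) = Cᵀ =
  [ 0.5625   0.0975   0.1825]
  [ 0.1000   0.7000   0.2600]
  [ 0.2275   0.3125   0.8475]
(I − A)⁻¹ = adj(I−A) / det(I−A) ≈
  [   1.0986     0.1904     0.3564]
  [   0.1953     1.3672     0.5078]
  [   0.4443     0.6104     1.6553]
x = (I − A)⁻¹ d = adj(I−A)·d / det(I−A), with det(I−A) = 0.5120:
  x_1 = (0.5625·680 + 0.0975·720 + 0.1825·100) / 0.5120 = 470.95 / 0.5120 ≈ 919.82
  x_2 = (0.1000·680 + 0.7000·720 + 0.2600·100) / 0.5120 = 598.00 / 0.5120 ≈ 1167.97
  x_3 = (0.2275·680 + 0.3125·720 + 0.8475·100) / 0.5120 = 464.45 / 0.5120 ≈ 907.13

x_1 = 919.82, x_2 = 1167.97, x_3 = 907.13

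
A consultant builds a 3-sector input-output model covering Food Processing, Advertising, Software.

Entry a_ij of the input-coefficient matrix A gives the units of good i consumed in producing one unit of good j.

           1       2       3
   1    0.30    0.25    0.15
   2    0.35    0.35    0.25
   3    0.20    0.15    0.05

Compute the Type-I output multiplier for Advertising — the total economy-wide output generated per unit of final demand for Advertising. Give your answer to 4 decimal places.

m_2 = 3.7102

I − A =
  [   0.70    -0.25    -0.15]
  [  -0.35     0.65    -0.25]
  [  -0.20    -0.15     0.95]
Cofactors of I−A, C_ij = (−1)^(i+j)·(minor ij) (rows/columns in the sector order above):
  C_11 = (0.65)(0.95) − (-0.25)(-0.15) = 0.5800
  C_12 = −[(-0.35)(0.95) − (-0.25)(-0.20)] = 0.3825
  C_13 = (-0.35)(-0.15) − (0.65)(-0.20) = 0.1825
  C_21 = −[(-0.25)(0.95) − (-0.15)(-0.15)] = 0.2600
  C_22 = (0.70)(0.95) − (-0.15)(-0.20) = 0.6350
  C_23 = −[(0.70)(-0.15) − (-0.25)(-0.20)] = 0.1550
  C_31 = (-0.25)(-0.25) − (-0.15)(0.65) = 0.1600
  C_32 = −[(0.70)(-0.25) − (-0.15)(-0.35)] = 0.2275
  C_33 = (0.70)(0.65) − (-0.25)(-0.35) = 0.3675
det(I−A) = Σ_j (I−A)_1j·C_1j = (0.70)(0.5800) + (-0.25)(0.3825) + (-0.15)(0.1825) = 0.2830
adj(I−A) = Cᵀ =
  [ 0.5800   0.2600   0.1600]
  [ 0.3825   0.6350   0.2275]
  [ 0.1825   0.1550   0.3675]
(I − A)⁻¹ = adj(I−A) / det(I−A) ≈
  [   2.04947     0.91873     0.56537]
  [   1.35159     2.24382     0.80389]
  [   0.64488     0.54770     1.29859]
The output multiplier for sector j is the column-j sum of the Leontief inverse (I − A)⁻¹ = adj(I−A) / det(I−A).
Column 2 of adj(I−A): (0.2600, 0.6350, 0.1550); det(I−A) = 0.2830.
m_2 = (0.2600 + 0.6350 + 0.1550) / 0.2830 = 1.05 / 0.2830 ≈ 3.7102.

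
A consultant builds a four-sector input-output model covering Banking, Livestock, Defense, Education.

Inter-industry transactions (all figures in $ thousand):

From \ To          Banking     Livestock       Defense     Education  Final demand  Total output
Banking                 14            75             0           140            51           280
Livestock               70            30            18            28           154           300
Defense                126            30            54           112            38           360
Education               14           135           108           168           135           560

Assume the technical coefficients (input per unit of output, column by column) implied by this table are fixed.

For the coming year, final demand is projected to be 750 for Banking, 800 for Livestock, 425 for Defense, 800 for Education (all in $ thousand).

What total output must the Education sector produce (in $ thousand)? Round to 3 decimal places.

Technical coefficients a_ij = z_ij / X_j:
  a_11 = 14/280 = 0.05, a_21 = 70/280 = 0.25, a_31 = 126/280 = 0.45, a_41 = 14/280 = 0.05
  a_12 = 75/300 = 0.25, a_22 = 30/300 = 0.10, a_32 = 30/300 = 0.10, a_42 = 135/300 = 0.45
  a_13 = 0/360 = 0.00, a_23 = 18/360 = 0.05, a_33 = 54/360 = 0.15, a_43 = 108/360 = 0.30
  a_14 = 140/560 = 0.25, a_24 = 28/560 = 0.05, a_34 = 112/560 = 0.20, a_44 = 168/560 = 0.30
I − A =
  [   0.95    -0.25     0.00    -0.25]
  [  -0.25     0.90    -0.05    -0.05]
  [  -0.45    -0.10     0.85    -0.20]
  [  -0.05    -0.45    -0.30     0.70]
Compute the cofactors C_ij = (−1)^(i+j)·(3×3 minor ij) of I−A; the adjugate is their transpose:
adj(I−A) = Cᵀ =
  [ 0.452875   0.236875   0.085625   0.203125]
  [ 0.158875   0.463875   0.065625   0.108625]
  [ 0.322625   0.282625   0.493375   0.276375]
  [ 0.272750   0.436250   0.259750   0.663250]
det(I−A) = Σ_j (I−A)_1j·C_1j = (0.95)(0.452875) + (-0.25)(0.158875) + (0.00)(0.322625) + (-0.25)(0.272750) = 0.322325
(I − A)⁻¹ = adj(I−A) / det(I−A) ≈
  [   1.4050     0.7349     0.2656     0.6302]
  [   0.4929     1.4392     0.2036     0.3370]
  [   1.0009     0.8768     1.5307     0.8574]
  [   0.8462     1.3534     0.8059     2.0577]
x = (I − A)⁻¹ d = adj(I−A)·d / det(I−A), with det(I−A) = 0.322325:
  x_1 = (0.452875·750 + 0.236875·800 + 0.085625·425 + 0.203125·800) / 0.322325 = 728.046875 / 0.322325 ≈ 2258.735
  x_2 = (0.158875·750 + 0.463875·800 + 0.065625·425 + 0.108625·800) / 0.322325 = 605.046875 / 0.322325 ≈ 1877.133
  x_3 = (0.322625·750 + 0.282625·800 + 0.493375·425 + 0.276375·800) / 0.322325 = 898.853125 / 0.322325 ≈ 2788.655
  x_4 = (0.272750·750 + 0.436250·800 + 0.259750·425 + 0.663250·800) / 0.322325 = 1194.55625 / 0.322325 ≈ 3706.061

x_4 = 3706.061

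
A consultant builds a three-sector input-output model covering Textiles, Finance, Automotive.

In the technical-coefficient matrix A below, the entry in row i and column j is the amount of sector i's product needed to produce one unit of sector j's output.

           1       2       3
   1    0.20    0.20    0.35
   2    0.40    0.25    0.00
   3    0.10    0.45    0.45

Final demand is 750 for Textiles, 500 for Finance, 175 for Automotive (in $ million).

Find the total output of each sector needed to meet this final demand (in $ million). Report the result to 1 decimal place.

x_1 = 2485.7, x_2 = 1992.4, x_3 = 2400.3

I − A =
  [   0.80    -0.20    -0.35]
  [  -0.40     0.75     0.00]
  [  -0.10    -0.45     0.55]
Cofactors of I−A, C_ij = (−1)^(i+j)·(minor ij) (rows/columns in the sector order above):
  C_11 = (0.75)(0.55) − (0.00)(-0.45) = 0.4125
  C_12 = −[(-0.40)(0.55) − (0.00)(-0.10)] = 0.2200
  C_13 = (-0.40)(-0.45) − (0.75)(-0.10) = 0.2550
  C_21 = −[(-0.20)(0.55) − (-0.35)(-0.45)] = 0.2675
  C_22 = (0.80)(0.55) − (-0.35)(-0.10) = 0.4050
  C_23 = −[(0.80)(-0.45) − (-0.20)(-0.10)] = 0.3800
  C_31 = (-0.20)(0.00) − (-0.35)(0.75) = 0.2625
  C_32 = −[(0.80)(0.00) − (-0.35)(-0.40)] = 0.1400
  C_33 = (0.80)(0.75) − (-0.20)(-0.40) = 0.5200
det(I−A) = Σ_j (I−A)_1j·C_1j = (0.80)(0.4125) + (-0.20)(0.2200) + (-0.35)(0.2550) = 0.19675
adj(I−A) = Cᵀ =
  [ 0.4125   0.2675   0.2625]
  [ 0.2200   0.4050   0.1400]
  [ 0.2550   0.3800   0.5200]
(I − A)⁻¹ = adj(I−A) / det(I−A) ≈
  [   2.0966     1.3596     1.3342]
  [   1.1182     2.0584     0.7116]
  [   1.2961     1.9314     2.6429]
x = (I − A)⁻¹ d = adj(I−A)·d / det(I−A), with det(I−A) = 0.19675:
  x_1 = (0.4125·750 + 0.2675·500 + 0.2625·175) / 0.19675 = 489.0625 / 0.19675 ≈ 2485.7
  x_2 = (0.2200·750 + 0.4050·500 + 0.1400·175) / 0.19675 = 392.00 / 0.19675 ≈ 1992.4
  x_3 = (0.2550·750 + 0.3800·500 + 0.5200·175) / 0.19675 = 472.25 / 0.19675 ≈ 2400.3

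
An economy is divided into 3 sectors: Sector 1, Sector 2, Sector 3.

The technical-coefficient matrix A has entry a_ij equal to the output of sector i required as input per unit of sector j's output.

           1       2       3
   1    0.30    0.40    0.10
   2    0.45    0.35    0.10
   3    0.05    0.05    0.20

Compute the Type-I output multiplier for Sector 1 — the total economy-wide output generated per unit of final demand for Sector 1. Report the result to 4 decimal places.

I − A =
  [   0.70    -0.40    -0.10]
  [  -0.45     0.65    -0.10]
  [  -0.05    -0.05     0.80]
Cofactors of I−A, C_ij = (−1)^(i+j)·(minor ij) (rows/columns in the sector order above):
  C_11 = (0.65)(0.80) − (-0.10)(-0.05) = 0.5150
  C_12 = −[(-0.45)(0.80) − (-0.10)(-0.05)] = 0.3650
  C_13 = (-0.45)(-0.05) − (0.65)(-0.05) = 0.0550
  C_21 = −[(-0.40)(0.80) − (-0.10)(-0.05)] = 0.3250
  C_22 = (0.70)(0.80) − (-0.10)(-0.05) = 0.5550
  C_23 = −[(0.70)(-0.05) − (-0.40)(-0.05)] = 0.0550
  C_31 = (-0.40)(-0.10) − (-0.10)(0.65) = 0.1050
  C_32 = −[(0.70)(-0.10) − (-0.10)(-0.45)] = 0.1150
  C_33 = (0.70)(0.65) − (-0.40)(-0.45) = 0.2750
det(I−A) = Σ_j (I−A)_1j·C_1j = (0.70)(0.5150) + (-0.40)(0.3650) + (-0.10)(0.0550) = 0.2090
adj(I−A) = Cᵀ =
  [ 0.5150   0.3250   0.1050]
  [ 0.3650   0.5550   0.1150]
  [ 0.0550   0.0550   0.2750]
(I − A)⁻¹ = adj(I−A) / det(I−A) ≈
  [   2.46411     1.55502     0.50239]
  [   1.74641     2.65550     0.55024]
  [   0.26316     0.26316     1.31579]
The output multiplier for sector j is the column-j sum of the Leontief inverse (I − A)⁻¹ = adj(I−A) / det(I−A).
Column 1 of adj(I−A): (0.5150, 0.3650, 0.0550); det(I−A) = 0.2090.
m_1 = (0.5150 + 0.3650 + 0.0550) / 0.2090 = 0.935 / 0.2090 ≈ 4.4737.

m_1 = 4.4737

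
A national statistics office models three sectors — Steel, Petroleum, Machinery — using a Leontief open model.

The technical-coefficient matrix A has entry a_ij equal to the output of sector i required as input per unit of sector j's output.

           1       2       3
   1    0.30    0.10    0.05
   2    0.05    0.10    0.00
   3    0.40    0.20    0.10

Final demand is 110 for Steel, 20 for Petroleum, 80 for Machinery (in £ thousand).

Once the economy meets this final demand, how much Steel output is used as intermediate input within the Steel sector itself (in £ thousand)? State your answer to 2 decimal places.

I − A =
  [   0.70    -0.10    -0.05]
  [  -0.05     0.90     0.00]
  [  -0.40    -0.20     0.90]
Cofactors of I−A, C_ij = (−1)^(i+j)·(minor ij) (rows/columns in the sector order above):
  C_11 = (0.90)(0.90) − (0.00)(-0.20) = 0.8100
  C_12 = −[(-0.05)(0.90) − (0.00)(-0.40)] = 0.0450
  C_13 = (-0.05)(-0.20) − (0.90)(-0.40) = 0.3700
  C_21 = −[(-0.10)(0.90) − (-0.05)(-0.20)] = 0.1000
  C_22 = (0.70)(0.90) − (-0.05)(-0.40) = 0.6100
  C_23 = −[(0.70)(-0.20) − (-0.10)(-0.40)] = 0.1800
  C_31 = (-0.10)(0.00) − (-0.05)(0.90) = 0.0450
  C_32 = −[(0.70)(0.00) − (-0.05)(-0.05)] = 0.0025
  C_33 = (0.70)(0.90) − (-0.10)(-0.05) = 0.6250
det(I−A) = Σ_j (I−A)_1j·C_1j = (0.70)(0.8100) + (-0.10)(0.0450) + (-0.05)(0.3700) = 0.5440
adj(I−A) = Cᵀ =
  [ 0.8100   0.1000   0.0450]
  [ 0.0450   0.6100   0.0025]
  [ 0.3700   0.1800   0.6250]
(I − A)⁻¹ = adj(I−A) / det(I−A) ≈
  [   1.4890     0.1838     0.0827]
  [   0.0827     1.1213     0.0046]
  [   0.6801     0.3309     1.1489]
First solve x = (I − A)⁻¹ d = adj(I−A)·d / det(I−A); in particular x_1 = (0.8100·110 + 0.1000·20 + 0.0450·80) / 0.5440 = 94.70 / 0.5440 ≈ 174.0809.
Intermediate flow from 1 to 1: z_11 = a_11 · x_1 = 0.30 × 94.70 / 0.5440 = 28.41 / 0.5440 ≈ 52.22.

z_11 = 52.22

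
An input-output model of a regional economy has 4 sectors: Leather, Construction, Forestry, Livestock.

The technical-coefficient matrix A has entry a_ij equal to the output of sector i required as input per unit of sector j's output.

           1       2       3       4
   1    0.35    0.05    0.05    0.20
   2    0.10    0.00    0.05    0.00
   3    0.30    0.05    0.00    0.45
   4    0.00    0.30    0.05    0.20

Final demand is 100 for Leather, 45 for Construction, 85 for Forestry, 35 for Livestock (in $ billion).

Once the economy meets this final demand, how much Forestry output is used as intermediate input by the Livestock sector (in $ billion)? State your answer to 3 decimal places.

z_34 = 37.448

I − A =
  [   0.65    -0.05    -0.05    -0.20]
  [  -0.10     1.00    -0.05     0.00]
  [  -0.30    -0.05     1.00    -0.45]
  [   0.00    -0.30    -0.05     0.80]
Compute the cofactors C_ij = (−1)^(i+j)·(3×3 minor ij) of I−A; the adjugate is their transpose:
adj(I−A) = Cᵀ =
  [ 0.768750   0.108125   0.055000   0.223125]
  [ 0.089750   0.490375   0.031000   0.039875]
  [ 0.257500   0.143750   0.510000   0.351250]
  [ 0.049750   0.192875   0.043500   0.627375]
det(I−A) = Σ_j (I−A)_1j·C_1j = (0.65)(0.768750) + (-0.05)(0.089750) + (-0.05)(0.257500) + (-0.20)(0.049750) = 0.472375
(I − A)⁻¹ = adj(I−A) / det(I−A) ≈
  [   1.6274     0.2289     0.1164     0.4723]
  [   0.1900     1.0381     0.0656     0.0844]
  [   0.5451     0.3043     1.0797     0.7436]
  [   0.1053     0.4083     0.0921     1.3281]
First solve x = (I − A)⁻¹ d = adj(I−A)·d / det(I−A); in particular x_4 = (0.049750·100 + 0.192875·45 + 0.043500·85 + 0.627375·35) / 0.472375 = 39.31 / 0.472375 ≈ 83.21778.
Intermediate flow from 3 to 4: z_34 = a_34 · x_4 = 0.45 × 39.31 / 0.472375 = 17.6895 / 0.472375 ≈ 37.448.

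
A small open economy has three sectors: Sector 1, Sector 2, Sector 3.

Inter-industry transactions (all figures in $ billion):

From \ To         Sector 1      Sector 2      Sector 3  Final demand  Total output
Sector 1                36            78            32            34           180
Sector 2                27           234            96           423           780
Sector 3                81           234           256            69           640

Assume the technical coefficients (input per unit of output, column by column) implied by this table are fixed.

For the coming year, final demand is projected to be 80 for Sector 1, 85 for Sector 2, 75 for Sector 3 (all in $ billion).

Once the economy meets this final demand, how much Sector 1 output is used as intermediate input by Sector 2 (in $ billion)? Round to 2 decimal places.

Technical coefficients a_ij = z_ij / X_j:
  a_11 = 36/180 = 0.20, a_21 = 27/180 = 0.15, a_31 = 81/180 = 0.45
  a_12 = 78/780 = 0.10, a_22 = 234/780 = 0.30, a_32 = 234/780 = 0.30
  a_13 = 32/640 = 0.05, a_23 = 96/640 = 0.15, a_33 = 256/640 = 0.40
I − A =
  [   0.80    -0.10    -0.05]
  [  -0.15     0.70    -0.15]
  [  -0.45    -0.30     0.60]
Cofactors of I−A, C_ij = (−1)^(i+j)·(minor ij) (rows/columns in the sector order above):
  C_11 = (0.70)(0.60) − (-0.15)(-0.30) = 0.3750
  C_12 = −[(-0.15)(0.60) − (-0.15)(-0.45)] = 0.1575
  C_13 = (-0.15)(-0.30) − (0.70)(-0.45) = 0.3600
  C_21 = −[(-0.10)(0.60) − (-0.05)(-0.30)] = 0.0750
  C_22 = (0.80)(0.60) − (-0.05)(-0.45) = 0.4575
  C_23 = −[(0.80)(-0.30) − (-0.10)(-0.45)] = 0.2850
  C_31 = (-0.10)(-0.15) − (-0.05)(0.70) = 0.0500
  C_32 = −[(0.80)(-0.15) − (-0.05)(-0.15)] = 0.1275
  C_33 = (0.80)(0.70) − (-0.10)(-0.15) = 0.5450
det(I−A) = Σ_j (I−A)_1j·C_1j = (0.80)(0.3750) + (-0.10)(0.1575) + (-0.05)(0.3600) = 0.26625
adj(I−A) = Cᵀ =
  [ 0.3750   0.0750   0.0500]
  [ 0.1575   0.4575   0.1275]
  [ 0.3600   0.2850   0.5450]
(I − A)⁻¹ = adj(I−A) / det(I−A) ≈
  [   1.4085     0.2817     0.1878]
  [   0.5915     1.7183     0.4789]
  [   1.3521     1.0704     2.0469]
First solve x = (I − A)⁻¹ d = adj(I−A)·d / det(I−A); in particular x_2 = (0.1575·80 + 0.4575·85 + 0.1275·75) / 0.26625 = 61.05 / 0.26625 ≈ 229.2958.
Intermediate flow from 1 to 2: z_12 = a_12 · x_2 = 0.10 × 61.05 / 0.26625 = 6.105 / 0.26625 ≈ 22.93.

z_12 = 22.93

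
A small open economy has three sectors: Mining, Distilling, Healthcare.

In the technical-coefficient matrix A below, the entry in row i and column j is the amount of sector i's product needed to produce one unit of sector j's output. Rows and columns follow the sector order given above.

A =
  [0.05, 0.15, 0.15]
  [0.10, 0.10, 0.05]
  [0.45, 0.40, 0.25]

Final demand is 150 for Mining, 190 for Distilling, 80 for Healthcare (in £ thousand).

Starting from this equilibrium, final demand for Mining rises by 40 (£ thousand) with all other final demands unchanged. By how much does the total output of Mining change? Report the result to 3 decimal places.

I − A =
  [   0.95    -0.15    -0.15]
  [  -0.10     0.90    -0.05]
  [  -0.45    -0.40     0.75]
Cofactors of I−A, C_ij = (−1)^(i+j)·(minor ij) (rows/columns in the sector order above):
  C_11 = (0.90)(0.75) − (-0.05)(-0.40) = 0.6550
  C_12 = −[(-0.10)(0.75) − (-0.05)(-0.45)] = 0.0975
  C_13 = (-0.10)(-0.40) − (0.90)(-0.45) = 0.4450
  C_21 = −[(-0.15)(0.75) − (-0.15)(-0.40)] = 0.1725
  C_22 = (0.95)(0.75) − (-0.15)(-0.45) = 0.6450
  C_23 = −[(0.95)(-0.40) − (-0.15)(-0.45)] = 0.4475
  C_31 = (-0.15)(-0.05) − (-0.15)(0.90) = 0.1425
  C_32 = −[(0.95)(-0.05) − (-0.15)(-0.10)] = 0.0625
  C_33 = (0.95)(0.90) − (-0.15)(-0.10) = 0.8400
det(I−A) = Σ_j (I−A)_1j·C_1j = (0.95)(0.6550) + (-0.15)(0.0975) + (-0.15)(0.4450) = 0.540875
adj(I−A) = Cᵀ =
  [ 0.6550   0.1725   0.1425]
  [ 0.0975   0.6450   0.0625]
  [ 0.4450   0.4475   0.8400]
(I − A)⁻¹ = adj(I−A) / det(I−A) ≈
  [   1.2110     0.3189     0.2635]
  [   0.1803     1.1925     0.1156]
  [   0.8227     0.8274     1.5530]
Δx = (I − A)⁻¹ Δd with Δd having +40 in the Mining component and 0 elsewhere.
So Δx_M = L_MM · (+40), where L_MM = adj(I−A)_MM / det(I−A) = 0.6550 / 0.540875.
Δx_M = 0.6550 × (+40) / 0.540875 = 26.20 / 0.540875 ≈ 48.440.

Δx_M = 48.440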